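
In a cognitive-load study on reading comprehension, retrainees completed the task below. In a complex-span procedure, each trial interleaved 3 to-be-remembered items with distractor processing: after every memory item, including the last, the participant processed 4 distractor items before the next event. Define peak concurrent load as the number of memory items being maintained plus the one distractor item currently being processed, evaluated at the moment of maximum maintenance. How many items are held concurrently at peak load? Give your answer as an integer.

4

Maintenance is greatest during the distractor(s) after memory item 3: all 3 memory items are being held.
One distractor item is concurrently being processed.
Peak concurrent load = 3 + 1 = 4 items.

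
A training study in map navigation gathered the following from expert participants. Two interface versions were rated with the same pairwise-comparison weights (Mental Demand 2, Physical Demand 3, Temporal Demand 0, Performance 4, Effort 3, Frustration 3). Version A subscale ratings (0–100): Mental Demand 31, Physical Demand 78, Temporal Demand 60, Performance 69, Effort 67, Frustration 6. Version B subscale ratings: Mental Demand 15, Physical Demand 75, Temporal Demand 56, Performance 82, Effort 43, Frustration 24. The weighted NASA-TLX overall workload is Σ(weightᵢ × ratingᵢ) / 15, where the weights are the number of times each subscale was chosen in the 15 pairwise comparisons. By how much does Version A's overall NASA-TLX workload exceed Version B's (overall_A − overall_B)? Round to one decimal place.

0.5

Version A weighted sum = 2·31 + 3·78 + 0·60 + 4·69 + 3·67 + 3·6 = 62 + 234 + 0 + 276 + 201 + 18 = 791; overall_A = 791/15 = 52.7333.
Version B weighted sum = 2·15 + 3·75 + 0·56 + 4·82 + 3·43 + 3·24 = 30 + 225 + 0 + 328 + 129 + 72 = 784; overall_B = 784/15 = 52.2667.
Difference = 52.7333 − 52.2667 = 0.4666 ≈ 0.5.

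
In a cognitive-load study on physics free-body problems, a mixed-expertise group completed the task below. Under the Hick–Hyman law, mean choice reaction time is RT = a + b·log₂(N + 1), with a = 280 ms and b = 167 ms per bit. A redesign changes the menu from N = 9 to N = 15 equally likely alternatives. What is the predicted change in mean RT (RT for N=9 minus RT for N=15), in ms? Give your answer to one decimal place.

-113.2

RT(9) = 280 + 167·log₂(10) = 280 + 167·3.3219 = 834.7573 ms.
RT(15) = 280 + 167·log₂(16) = 280 + 167·4.0000 = 948.0000 ms.
Difference = 834.7573 − 948.0000 = -113.2427 ≈ -113.2 ms.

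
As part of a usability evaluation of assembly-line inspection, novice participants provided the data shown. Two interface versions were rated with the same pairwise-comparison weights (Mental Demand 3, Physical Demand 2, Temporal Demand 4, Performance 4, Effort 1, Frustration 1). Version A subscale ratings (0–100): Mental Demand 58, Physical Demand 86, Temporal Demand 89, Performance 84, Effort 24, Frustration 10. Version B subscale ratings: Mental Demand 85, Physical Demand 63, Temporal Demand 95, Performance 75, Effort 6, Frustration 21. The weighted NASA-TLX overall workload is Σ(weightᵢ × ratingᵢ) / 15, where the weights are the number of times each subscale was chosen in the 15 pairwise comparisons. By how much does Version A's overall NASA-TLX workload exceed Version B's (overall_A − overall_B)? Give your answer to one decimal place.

-1.1

Version A weighted sum = 3·58 + 2·86 + 4·89 + 4·84 + 1·24 + 1·10 = 174 + 172 + 356 + 336 + 24 + 10 = 1072; overall_A = 1072/15 = 71.4667.
Version B weighted sum = 3·85 + 2·63 + 4·95 + 4·75 + 1·6 + 1·21 = 255 + 126 + 380 + 300 + 6 + 21 = 1088; overall_B = 1088/15 = 72.5333.
Difference = 71.4667 − 72.5333 = -1.0666 ≈ -1.1.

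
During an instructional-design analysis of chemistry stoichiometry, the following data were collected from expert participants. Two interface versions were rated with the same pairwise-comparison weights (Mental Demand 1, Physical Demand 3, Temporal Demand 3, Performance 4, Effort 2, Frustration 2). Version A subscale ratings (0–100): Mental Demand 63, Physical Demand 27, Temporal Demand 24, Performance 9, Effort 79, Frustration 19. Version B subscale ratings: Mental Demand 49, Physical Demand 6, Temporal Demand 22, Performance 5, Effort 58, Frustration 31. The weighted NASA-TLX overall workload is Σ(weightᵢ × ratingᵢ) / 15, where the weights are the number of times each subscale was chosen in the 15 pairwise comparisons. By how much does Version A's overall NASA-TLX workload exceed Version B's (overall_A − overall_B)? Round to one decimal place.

Version A weighted sum = 1·63 + 3·27 + 3·24 + 4·9 + 2·79 + 2·19 = 63 + 81 + 72 + 36 + 158 + 38 = 448; overall_A = 448/15 = 29.8667.
Version B weighted sum = 1·49 + 3·6 + 3·22 + 4·5 + 2·58 + 2·31 = 49 + 18 + 66 + 20 + 116 + 62 = 331; overall_B = 331/15 = 22.0667.
Difference = 29.8667 − 22.0667 = 7.8000 ≈ 7.8.

7.8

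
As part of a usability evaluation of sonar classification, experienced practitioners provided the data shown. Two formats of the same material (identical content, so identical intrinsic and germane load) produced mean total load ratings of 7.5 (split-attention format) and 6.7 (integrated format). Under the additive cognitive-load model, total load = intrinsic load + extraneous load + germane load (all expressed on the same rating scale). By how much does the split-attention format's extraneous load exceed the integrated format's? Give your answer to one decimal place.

0.8

Intrinsic and germane load are equal across formats, so the difference in total load equals the difference in extraneous load.
Extraneous-load difference = 7.5 − 6.7 = 0.8.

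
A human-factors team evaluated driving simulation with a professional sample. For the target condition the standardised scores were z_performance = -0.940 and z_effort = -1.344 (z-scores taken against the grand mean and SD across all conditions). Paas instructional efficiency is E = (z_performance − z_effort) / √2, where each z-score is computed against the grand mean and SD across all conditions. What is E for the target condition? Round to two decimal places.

z_P − z_E = -0.940 − (-1.344) = 0.4040.
E = 0.4040 / √2 = 0.4040 / 1.41421 = 0.2857 ≈ 0.29.

0.29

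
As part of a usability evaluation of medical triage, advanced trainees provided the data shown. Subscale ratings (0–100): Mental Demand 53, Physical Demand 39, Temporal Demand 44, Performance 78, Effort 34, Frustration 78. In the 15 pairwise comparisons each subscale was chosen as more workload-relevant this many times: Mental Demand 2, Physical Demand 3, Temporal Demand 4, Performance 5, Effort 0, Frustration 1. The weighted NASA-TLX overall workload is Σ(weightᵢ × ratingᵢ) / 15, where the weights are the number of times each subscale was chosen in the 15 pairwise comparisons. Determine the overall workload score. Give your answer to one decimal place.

The tallies are the weights (they sum to 15).
Weighted sum = 2·53 + 3·39 + 4·44 + 5·78 + 0·34 + 1·78
            = 106 + 117 + 176 + 390 + 0 + 78 = 867.
Overall workload = 867 / 15 = 57.8000 ≈ 57.8.

57.8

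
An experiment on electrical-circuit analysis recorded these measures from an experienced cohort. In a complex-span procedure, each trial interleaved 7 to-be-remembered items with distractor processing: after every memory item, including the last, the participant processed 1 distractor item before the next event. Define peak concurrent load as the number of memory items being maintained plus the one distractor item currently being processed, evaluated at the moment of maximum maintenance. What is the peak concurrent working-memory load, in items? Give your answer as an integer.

8

Maintenance is greatest during the distractor(s) after memory item 7: all 7 memory items are being held.
One distractor item is concurrently being processed.
Peak concurrent load = 7 + 1 = 8 items.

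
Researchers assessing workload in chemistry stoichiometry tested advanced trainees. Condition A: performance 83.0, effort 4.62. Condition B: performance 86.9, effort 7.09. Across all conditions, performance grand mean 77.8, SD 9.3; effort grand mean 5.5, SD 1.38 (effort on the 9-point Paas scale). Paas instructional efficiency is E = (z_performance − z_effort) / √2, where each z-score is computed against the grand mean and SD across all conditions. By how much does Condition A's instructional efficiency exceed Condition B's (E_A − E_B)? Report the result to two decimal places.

0.97

Condition A: z_P = (83.0 − 77.8)/9.3 = 0.5591; z_E = (4.62 − 5.5)/1.38 = -0.6377; E_A = (0.5591 − (-0.6377))/√2 = 0.8463.
Condition B: z_P = (86.9 − 77.8)/9.3 = 0.9785; z_E = (7.09 − 5.5)/1.38 = 1.1522; E_B = (0.9785 − 1.1522)/√2 = -0.1228.
E_A − E_B = 0.8463 − (-0.1228) = 0.9691 ≈ 0.97.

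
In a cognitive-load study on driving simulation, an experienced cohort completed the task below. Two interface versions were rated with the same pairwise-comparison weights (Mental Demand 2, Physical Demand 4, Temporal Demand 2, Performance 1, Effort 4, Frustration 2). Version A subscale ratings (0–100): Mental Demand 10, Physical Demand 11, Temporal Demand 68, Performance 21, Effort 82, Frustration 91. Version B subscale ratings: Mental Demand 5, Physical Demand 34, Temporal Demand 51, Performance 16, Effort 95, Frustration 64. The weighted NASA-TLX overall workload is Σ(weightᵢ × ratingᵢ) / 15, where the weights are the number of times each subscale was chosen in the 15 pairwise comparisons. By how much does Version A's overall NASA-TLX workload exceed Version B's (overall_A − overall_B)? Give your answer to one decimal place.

Version A weighted sum = 2·10 + 4·11 + 2·68 + 1·21 + 4·82 + 2·91 = 20 + 44 + 136 + 21 + 328 + 182 = 731; overall_A = 731/15 = 48.7333.
Version B weighted sum = 2·5 + 4·34 + 2·51 + 1·16 + 4·95 + 2·64 = 10 + 136 + 102 + 16 + 380 + 128 = 772; overall_B = 772/15 = 51.4667.
Difference = 48.7333 − 51.4667 = -2.7334 ≈ -2.7.

-2.7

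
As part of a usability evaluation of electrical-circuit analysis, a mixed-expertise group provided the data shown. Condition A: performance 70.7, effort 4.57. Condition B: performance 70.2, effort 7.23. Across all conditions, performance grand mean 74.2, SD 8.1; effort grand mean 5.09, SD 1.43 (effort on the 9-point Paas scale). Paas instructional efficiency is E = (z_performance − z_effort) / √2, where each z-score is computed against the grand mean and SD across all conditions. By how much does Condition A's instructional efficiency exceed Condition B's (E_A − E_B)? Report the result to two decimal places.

Condition A: z_P = (70.7 − 74.2)/8.1 = -0.4321; z_E = (4.57 − 5.09)/1.43 = -0.3636; E_A = (-0.4321 − (-0.3636))/√2 = -0.0484.
Condition B: z_P = (70.2 − 74.2)/8.1 = -0.4938; z_E = (7.23 − 5.09)/1.43 = 1.4965; E_B = (-0.4938 − 1.4965)/√2 = -1.4074.
E_A − E_B = -0.0484 − (-1.4074) = 1.3590 ≈ 1.36.

1.36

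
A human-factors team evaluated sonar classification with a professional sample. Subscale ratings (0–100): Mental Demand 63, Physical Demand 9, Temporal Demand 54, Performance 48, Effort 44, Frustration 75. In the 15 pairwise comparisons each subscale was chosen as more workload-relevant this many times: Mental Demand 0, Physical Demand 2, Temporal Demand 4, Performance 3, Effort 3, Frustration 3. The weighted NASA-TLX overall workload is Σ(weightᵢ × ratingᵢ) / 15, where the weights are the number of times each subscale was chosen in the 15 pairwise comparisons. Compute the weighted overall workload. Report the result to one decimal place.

49.0

The tallies are the weights (they sum to 15).
Weighted sum = 0·63 + 2·9 + 4·54 + 3·48 + 3·44 + 3·75
            = 0 + 18 + 216 + 144 + 132 + 225 = 735.
Overall workload = 735 / 15 = 49.0000 ≈ 49.0.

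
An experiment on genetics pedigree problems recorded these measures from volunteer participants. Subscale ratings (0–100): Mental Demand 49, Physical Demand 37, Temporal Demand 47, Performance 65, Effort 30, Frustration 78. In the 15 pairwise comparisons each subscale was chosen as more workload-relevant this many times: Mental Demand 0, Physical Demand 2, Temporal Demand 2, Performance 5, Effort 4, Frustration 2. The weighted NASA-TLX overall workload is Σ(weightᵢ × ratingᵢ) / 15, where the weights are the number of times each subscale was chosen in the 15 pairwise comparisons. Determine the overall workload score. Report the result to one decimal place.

The tallies are the weights (they sum to 15).
Weighted sum = 0·49 + 2·37 + 2·47 + 5·65 + 4·30 + 2·78
            = 0 + 74 + 94 + 325 + 120 + 156 = 769.
Overall workload = 769 / 15 = 51.2667 ≈ 51.3.

51.3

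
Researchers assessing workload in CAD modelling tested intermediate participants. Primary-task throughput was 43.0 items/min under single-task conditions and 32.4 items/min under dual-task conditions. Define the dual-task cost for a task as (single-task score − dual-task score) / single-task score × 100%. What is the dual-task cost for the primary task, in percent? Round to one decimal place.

Cost = (43.0 − 32.4) / 43.0 × 100%
     = 10.6000 / 43.0 × 100% = 24.6512%.
≈ 24.7%.

24.7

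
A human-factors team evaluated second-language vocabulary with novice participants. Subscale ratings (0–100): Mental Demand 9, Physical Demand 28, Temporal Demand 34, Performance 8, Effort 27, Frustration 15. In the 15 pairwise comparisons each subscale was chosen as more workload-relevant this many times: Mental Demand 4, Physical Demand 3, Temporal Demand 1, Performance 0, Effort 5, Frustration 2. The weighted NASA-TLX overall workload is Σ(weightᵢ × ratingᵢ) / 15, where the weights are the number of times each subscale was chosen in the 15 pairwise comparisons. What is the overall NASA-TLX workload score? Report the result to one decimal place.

21.3

The tallies are the weights (they sum to 15).
Weighted sum = 4·9 + 3·28 + 1·34 + 0·8 + 5·27 + 2·15
            = 36 + 84 + 34 + 0 + 135 + 30 = 319.
Overall workload = 319 / 15 = 21.2667 ≈ 21.3.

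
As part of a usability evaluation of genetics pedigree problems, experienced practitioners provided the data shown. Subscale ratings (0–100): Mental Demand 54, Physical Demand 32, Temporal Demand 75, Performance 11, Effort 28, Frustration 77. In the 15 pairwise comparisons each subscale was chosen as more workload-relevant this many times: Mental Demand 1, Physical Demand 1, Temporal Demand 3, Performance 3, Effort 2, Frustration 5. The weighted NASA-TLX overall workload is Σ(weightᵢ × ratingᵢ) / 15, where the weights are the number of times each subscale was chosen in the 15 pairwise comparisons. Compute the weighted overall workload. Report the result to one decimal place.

52.3

The tallies are the weights (they sum to 15).
Weighted sum = 1·54 + 1·32 + 3·75 + 3·11 + 2·28 + 5·77
            = 54 + 32 + 225 + 33 + 56 + 385 = 785.
Overall workload = 785 / 15 = 52.3333 ≈ 52.3.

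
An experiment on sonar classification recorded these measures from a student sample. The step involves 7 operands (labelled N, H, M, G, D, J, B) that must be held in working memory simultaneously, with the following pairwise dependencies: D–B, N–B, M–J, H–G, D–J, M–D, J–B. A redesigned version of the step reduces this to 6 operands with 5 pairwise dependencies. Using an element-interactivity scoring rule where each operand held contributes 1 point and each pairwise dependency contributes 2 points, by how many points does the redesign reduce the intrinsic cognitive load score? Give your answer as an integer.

5

Original: 7 × 1 + 7 × 2 = 7 + 14 = 21.
Redesigned: 6 × 1 + 5 × 2 = 6 + 10 = 16.
Reduction = 21 − 16 = 5.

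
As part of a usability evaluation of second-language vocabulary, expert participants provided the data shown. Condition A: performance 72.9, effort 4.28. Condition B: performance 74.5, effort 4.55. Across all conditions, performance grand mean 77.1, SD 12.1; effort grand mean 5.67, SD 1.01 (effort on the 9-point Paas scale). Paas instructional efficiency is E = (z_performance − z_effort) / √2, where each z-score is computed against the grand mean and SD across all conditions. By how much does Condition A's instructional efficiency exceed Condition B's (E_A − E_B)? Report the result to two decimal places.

0.10

Condition A: z_P = (72.9 − 77.1)/12.1 = -0.3471; z_E = (4.28 − 5.67)/1.01 = -1.3762; E_A = (-0.3471 − (-1.3762))/√2 = 0.7277.
Condition B: z_P = (74.5 − 77.1)/12.1 = -0.2149; z_E = (4.55 − 5.67)/1.01 = -1.1089; E_B = (-0.2149 − (-1.1089))/√2 = 0.6322.
E_A − E_B = 0.7277 − 0.6322 = 0.0955 ≈ 0.10.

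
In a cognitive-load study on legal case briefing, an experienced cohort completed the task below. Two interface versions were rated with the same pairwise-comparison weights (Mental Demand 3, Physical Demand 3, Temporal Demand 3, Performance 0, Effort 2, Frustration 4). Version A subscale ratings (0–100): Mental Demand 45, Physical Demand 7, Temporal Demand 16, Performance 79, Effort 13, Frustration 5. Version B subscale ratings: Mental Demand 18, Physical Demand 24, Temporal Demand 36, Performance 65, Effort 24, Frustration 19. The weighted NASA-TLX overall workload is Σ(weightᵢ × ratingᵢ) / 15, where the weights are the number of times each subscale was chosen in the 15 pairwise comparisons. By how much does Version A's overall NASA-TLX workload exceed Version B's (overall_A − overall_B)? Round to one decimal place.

Version A weighted sum = 3·45 + 3·7 + 3·16 + 0·79 + 2·13 + 4·5 = 135 + 21 + 48 + 0 + 26 + 20 = 250; overall_A = 250/15 = 16.6667.
Version B weighted sum = 3·18 + 3·24 + 3·36 + 0·65 + 2·24 + 4·19 = 54 + 72 + 108 + 0 + 48 + 76 = 358; overall_B = 358/15 = 23.8667.
Difference = 16.6667 − 23.8667 = -7.2000 ≈ -7.2.

-7.2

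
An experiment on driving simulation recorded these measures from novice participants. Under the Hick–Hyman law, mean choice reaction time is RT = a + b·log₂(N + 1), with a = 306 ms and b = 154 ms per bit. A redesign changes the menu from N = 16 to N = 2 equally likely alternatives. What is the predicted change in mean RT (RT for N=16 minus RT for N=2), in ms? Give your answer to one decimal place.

385.4

RT(16) = 306 + 154·log₂(17) = 306 + 154·4.0875 = 935.4750 ms.
RT(2) = 306 + 154·log₂(3) = 306 + 154·1.5850 = 550.0900 ms.
Difference = 935.4750 − 550.0900 = 385.3850 ≈ 385.4 ms.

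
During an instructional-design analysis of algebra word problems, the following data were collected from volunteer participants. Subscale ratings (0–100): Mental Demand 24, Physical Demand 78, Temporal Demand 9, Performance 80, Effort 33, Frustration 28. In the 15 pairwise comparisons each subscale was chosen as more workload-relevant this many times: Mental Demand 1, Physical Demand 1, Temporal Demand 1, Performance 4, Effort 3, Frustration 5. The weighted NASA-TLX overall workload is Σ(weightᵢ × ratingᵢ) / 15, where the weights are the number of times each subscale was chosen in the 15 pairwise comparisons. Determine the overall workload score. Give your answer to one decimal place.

The tallies are the weights (they sum to 15).
Weighted sum = 1·24 + 1·78 + 1·9 + 4·80 + 3·33 + 5·28
            = 24 + 78 + 9 + 320 + 99 + 140 = 670.
Overall workload = 670 / 15 = 44.6667 ≈ 44.7.

44.7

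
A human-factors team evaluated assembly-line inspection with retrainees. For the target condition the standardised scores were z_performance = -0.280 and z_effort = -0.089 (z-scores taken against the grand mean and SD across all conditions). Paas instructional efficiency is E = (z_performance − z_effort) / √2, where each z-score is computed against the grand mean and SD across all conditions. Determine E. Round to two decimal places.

-0.14

z_P − z_E = -0.280 − (-0.089) = -0.1910.
E = -0.1910 / √2 = -0.1910 / 1.41421 = -0.1351 ≈ -0.14.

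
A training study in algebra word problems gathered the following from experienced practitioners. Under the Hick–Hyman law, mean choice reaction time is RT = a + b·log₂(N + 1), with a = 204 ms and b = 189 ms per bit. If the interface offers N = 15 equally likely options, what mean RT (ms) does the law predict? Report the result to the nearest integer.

960

log₂(15 + 1) = log₂(16) = 4.0000.
RT = 204 + 189 × 4.0000 = 204 + 756.0000 = 960.0000 ms.
≈ 960 ms.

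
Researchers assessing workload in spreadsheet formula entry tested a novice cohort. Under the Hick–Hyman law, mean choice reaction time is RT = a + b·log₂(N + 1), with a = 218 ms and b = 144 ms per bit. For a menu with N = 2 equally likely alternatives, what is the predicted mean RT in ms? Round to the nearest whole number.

log₂(2 + 1) = log₂(3) = 1.5850.
RT = 218 + 144 × 1.5850 = 218 + 228.2400 = 446.2400 ms.
≈ 446 ms.

446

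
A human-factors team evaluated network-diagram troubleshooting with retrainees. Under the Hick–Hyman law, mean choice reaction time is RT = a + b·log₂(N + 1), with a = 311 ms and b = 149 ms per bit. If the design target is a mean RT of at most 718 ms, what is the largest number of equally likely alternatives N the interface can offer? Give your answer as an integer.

Set 311 + 149·log₂(N + 1) ≤ 718.
log₂(N + 1) ≤ (718 − 311) / 149 = 2.7315.
N + 1 ≤ 2^2.7315 = 6.6415.
N ≤ 5.6415, so the largest integer N is 5.

5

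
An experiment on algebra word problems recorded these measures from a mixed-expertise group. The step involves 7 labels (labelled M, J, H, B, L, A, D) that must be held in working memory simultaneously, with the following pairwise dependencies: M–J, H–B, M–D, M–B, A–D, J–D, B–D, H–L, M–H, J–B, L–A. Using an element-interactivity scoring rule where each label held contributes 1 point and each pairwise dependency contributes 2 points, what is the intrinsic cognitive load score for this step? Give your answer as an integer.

29

Count of labels held simultaneously: 7.
Count of pairwise dependencies listed: 11.
Element contribution: 7 × 1 = 7.
Interaction contribution: 11 × 2 = 22.
Intrinsic load = 7 + 22 = 29.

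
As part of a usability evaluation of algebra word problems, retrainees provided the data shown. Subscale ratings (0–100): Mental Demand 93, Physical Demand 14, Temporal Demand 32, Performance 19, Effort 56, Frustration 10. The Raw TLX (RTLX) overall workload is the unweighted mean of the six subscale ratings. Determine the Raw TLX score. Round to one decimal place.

37.3

Sum of ratings = 93 + 14 + 32 + 19 + 56 + 10 = 224.
RTLX = 224 / 6 = 37.3333 ≈ 37.3.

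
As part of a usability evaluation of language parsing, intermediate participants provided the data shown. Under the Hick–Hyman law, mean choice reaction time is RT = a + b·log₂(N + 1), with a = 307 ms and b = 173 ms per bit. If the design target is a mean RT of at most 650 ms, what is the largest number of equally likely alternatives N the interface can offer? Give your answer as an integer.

Set 307 + 173·log₂(N + 1) ≤ 650.
log₂(N + 1) ≤ (650 − 307) / 173 = 1.9827.
N + 1 ≤ 2^1.9827 = 3.9523.
N ≤ 2.9523, so the largest integer N is 2.

2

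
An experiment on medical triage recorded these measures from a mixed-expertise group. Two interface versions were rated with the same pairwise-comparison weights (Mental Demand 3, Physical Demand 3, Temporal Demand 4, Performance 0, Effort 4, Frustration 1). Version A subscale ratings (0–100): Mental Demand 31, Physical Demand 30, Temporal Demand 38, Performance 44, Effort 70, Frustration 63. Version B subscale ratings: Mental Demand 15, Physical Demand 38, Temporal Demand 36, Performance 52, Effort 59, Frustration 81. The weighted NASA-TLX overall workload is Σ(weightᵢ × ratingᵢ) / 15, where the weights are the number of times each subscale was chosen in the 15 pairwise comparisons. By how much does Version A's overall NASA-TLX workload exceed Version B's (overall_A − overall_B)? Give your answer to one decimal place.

3.9

Version A weighted sum = 3·31 + 3·30 + 4·38 + 0·44 + 4·70 + 1·63 = 93 + 90 + 152 + 0 + 280 + 63 = 678; overall_A = 678/15 = 45.2000.
Version B weighted sum = 3·15 + 3·38 + 4·36 + 0·52 + 4·59 + 1·81 = 45 + 114 + 144 + 0 + 236 + 81 = 620; overall_B = 620/15 = 41.3333.
Difference = 45.2000 − 41.3333 = 3.8667 ≈ 3.9.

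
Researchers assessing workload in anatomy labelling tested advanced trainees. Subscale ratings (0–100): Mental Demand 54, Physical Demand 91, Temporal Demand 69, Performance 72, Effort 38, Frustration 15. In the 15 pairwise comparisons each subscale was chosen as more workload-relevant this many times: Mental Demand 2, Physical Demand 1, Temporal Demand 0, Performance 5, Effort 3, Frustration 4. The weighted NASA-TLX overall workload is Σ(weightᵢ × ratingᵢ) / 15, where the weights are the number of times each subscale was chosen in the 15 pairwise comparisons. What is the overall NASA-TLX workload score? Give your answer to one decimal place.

The tallies are the weights (they sum to 15).
Weighted sum = 2·54 + 1·91 + 0·69 + 5·72 + 3·38 + 4·15
            = 108 + 91 + 0 + 360 + 114 + 60 = 733.
Overall workload = 733 / 15 = 48.8667 ≈ 48.9.

48.9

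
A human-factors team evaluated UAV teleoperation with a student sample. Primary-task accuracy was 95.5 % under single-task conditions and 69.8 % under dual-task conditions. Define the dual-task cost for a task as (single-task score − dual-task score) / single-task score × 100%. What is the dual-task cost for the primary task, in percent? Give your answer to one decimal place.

Cost = (95.5 − 69.8) / 95.5 × 100%
     = 25.7000 / 95.5 × 100% = 26.9110%.
≈ 26.9%.

26.9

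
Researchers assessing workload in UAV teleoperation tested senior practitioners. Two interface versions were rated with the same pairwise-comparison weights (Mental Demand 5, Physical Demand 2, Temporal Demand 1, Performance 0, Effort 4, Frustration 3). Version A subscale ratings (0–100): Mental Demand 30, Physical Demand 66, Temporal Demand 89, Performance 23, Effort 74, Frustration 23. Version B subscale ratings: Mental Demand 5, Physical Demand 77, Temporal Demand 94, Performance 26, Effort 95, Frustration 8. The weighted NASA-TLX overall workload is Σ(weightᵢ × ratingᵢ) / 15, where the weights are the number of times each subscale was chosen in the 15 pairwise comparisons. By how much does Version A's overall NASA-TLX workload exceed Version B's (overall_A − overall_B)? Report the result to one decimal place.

Version A weighted sum = 5·30 + 2·66 + 1·89 + 0·23 + 4·74 + 3·23 = 150 + 132 + 89 + 0 + 296 + 69 = 736; overall_A = 736/15 = 49.0667.
Version B weighted sum = 5·5 + 2·77 + 1·94 + 0·26 + 4·95 + 3·8 = 25 + 154 + 94 + 0 + 380 + 24 = 677; overall_B = 677/15 = 45.1333.
Difference = 49.0667 − 45.1333 = 3.9334 ≈ 3.9.

3.9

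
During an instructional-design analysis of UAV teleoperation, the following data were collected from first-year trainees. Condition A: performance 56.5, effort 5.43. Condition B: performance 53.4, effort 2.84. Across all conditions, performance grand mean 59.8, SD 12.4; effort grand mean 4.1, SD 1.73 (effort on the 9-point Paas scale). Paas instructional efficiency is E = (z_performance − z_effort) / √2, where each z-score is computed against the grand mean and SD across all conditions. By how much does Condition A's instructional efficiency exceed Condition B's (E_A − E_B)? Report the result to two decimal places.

Condition A: z_P = (56.5 − 59.8)/12.4 = -0.2661; z_E = (5.43 − 4.1)/1.73 = 0.7688; E_A = (-0.2661 − 0.7688)/√2 = -0.7318.
Condition B: z_P = (53.4 − 59.8)/12.4 = -0.5161; z_E = (2.84 − 4.1)/1.73 = -0.7283; E_B = (-0.5161 − (-0.7283))/√2 = 0.1500.
E_A − E_B = -0.7318 − 0.1500 = -0.8818 ≈ -0.88.

-0.88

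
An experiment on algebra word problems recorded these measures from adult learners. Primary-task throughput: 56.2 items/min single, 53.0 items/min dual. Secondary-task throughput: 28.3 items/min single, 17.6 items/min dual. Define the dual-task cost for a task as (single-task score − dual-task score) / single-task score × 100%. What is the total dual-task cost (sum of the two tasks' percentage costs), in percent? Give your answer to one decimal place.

43.5

Primary cost = (56.2 − 53.0) / 56.2 × 100% = 5.6940%.
Secondary cost = (28.3 − 17.6) / 28.3 × 100% = 37.8092%.
Total = 5.6940% + 37.8092% = 43.5032% ≈ 43.5%.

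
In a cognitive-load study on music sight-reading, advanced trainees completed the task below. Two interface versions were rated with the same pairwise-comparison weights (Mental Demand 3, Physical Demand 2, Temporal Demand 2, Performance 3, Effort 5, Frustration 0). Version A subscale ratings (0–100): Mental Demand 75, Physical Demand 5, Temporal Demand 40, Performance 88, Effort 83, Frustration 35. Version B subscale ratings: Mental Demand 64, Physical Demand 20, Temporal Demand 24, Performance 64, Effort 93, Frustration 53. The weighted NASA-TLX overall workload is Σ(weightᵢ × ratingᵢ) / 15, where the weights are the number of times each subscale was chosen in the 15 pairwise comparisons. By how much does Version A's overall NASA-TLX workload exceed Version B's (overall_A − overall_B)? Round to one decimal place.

Version A weighted sum = 3·75 + 2·5 + 2·40 + 3·88 + 5·83 + 0·35 = 225 + 10 + 80 + 264 + 415 + 0 = 994; overall_A = 994/15 = 66.2667.
Version B weighted sum = 3·64 + 2·20 + 2·24 + 3·64 + 5·93 + 0·53 = 192 + 40 + 48 + 192 + 465 + 0 = 937; overall_B = 937/15 = 62.4667.
Difference = 66.2667 − 62.4667 = 3.8000 ≈ 3.8.

3.8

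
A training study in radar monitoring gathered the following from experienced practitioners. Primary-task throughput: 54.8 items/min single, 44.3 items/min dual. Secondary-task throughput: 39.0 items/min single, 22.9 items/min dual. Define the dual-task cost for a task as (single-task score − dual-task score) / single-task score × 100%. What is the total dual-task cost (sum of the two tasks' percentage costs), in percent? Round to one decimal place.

Primary cost = (54.8 − 44.3) / 54.8 × 100% = 19.1606%.
Secondary cost = (39.0 − 22.9) / 39.0 × 100% = 41.2821%.
Total = 19.1606% + 41.2821% = 60.4427% ≈ 60.4%.

60.4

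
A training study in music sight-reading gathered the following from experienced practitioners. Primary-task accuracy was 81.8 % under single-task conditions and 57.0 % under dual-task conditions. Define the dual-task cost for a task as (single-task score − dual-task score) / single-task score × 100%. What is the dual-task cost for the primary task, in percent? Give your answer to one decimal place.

Cost = (81.8 − 57.0) / 81.8 × 100%
     = 24.8000 / 81.8 × 100% = 30.3178%.
≈ 30.3%.

30.3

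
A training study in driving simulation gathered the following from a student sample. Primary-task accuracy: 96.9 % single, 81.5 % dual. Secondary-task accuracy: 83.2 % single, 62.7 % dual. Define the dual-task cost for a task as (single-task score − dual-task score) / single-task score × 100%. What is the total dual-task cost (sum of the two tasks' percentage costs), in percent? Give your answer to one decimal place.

Primary cost = (96.9 − 81.5) / 96.9 × 100% = 15.8927%.
Secondary cost = (83.2 − 62.7) / 83.2 × 100% = 24.6394%.
Total = 15.8927% + 24.6394% = 40.5321% ≈ 40.5%.

40.5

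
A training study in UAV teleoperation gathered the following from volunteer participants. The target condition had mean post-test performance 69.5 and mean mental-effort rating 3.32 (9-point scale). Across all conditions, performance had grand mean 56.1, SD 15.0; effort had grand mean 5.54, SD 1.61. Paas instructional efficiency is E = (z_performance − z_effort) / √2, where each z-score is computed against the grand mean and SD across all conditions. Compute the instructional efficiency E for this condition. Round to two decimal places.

z_performance = (69.5 − 56.1) / 15.0 = 13.4000 / 15.0 = 0.8933.
z_effort = (3.32 − 5.54) / 1.61 = -2.2200 / 1.61 = -1.3789.
z_P − z_E = 0.8933 − (-1.3789) = 2.2722.
E = 2.2722 / √2 = 2.2722 / 1.41421 = 1.6067 ≈ 1.61.

1.61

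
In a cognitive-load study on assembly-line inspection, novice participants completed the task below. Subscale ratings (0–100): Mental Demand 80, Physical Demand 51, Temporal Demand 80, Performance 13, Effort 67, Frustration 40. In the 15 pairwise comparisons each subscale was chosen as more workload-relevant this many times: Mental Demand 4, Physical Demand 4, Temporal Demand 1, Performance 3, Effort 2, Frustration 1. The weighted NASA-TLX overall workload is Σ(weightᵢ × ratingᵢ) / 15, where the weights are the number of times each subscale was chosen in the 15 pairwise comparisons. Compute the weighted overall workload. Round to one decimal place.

The tallies are the weights (they sum to 15).
Weighted sum = 4·80 + 4·51 + 1·80 + 3·13 + 2·67 + 1·40
            = 320 + 204 + 80 + 39 + 134 + 40 = 817.
Overall workload = 817 / 15 = 54.4667 ≈ 54.5.

54.5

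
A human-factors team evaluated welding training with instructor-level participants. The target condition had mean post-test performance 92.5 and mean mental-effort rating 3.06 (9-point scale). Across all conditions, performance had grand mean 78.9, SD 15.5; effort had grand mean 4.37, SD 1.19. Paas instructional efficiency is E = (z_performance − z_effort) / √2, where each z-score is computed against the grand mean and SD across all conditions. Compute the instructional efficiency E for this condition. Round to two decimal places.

z_performance = (92.5 − 78.9) / 15.5 = 13.6000 / 15.5 = 0.8774.
z_effort = (3.06 − 4.37) / 1.19 = -1.3100 / 1.19 = -1.1008.
z_P − z_E = 0.8774 − (-1.1008) = 1.9782.
E = 1.9782 / √2 = 1.9782 / 1.41421 = 1.3988 ≈ 1.40.

1.40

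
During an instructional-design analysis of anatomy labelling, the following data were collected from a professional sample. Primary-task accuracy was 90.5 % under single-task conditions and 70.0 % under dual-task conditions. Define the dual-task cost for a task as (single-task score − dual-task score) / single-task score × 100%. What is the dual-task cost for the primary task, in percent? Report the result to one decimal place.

Cost = (90.5 − 70.0) / 90.5 × 100%
     = 20.5000 / 90.5 × 100% = 22.6519%.
≈ 22.7%.

22.7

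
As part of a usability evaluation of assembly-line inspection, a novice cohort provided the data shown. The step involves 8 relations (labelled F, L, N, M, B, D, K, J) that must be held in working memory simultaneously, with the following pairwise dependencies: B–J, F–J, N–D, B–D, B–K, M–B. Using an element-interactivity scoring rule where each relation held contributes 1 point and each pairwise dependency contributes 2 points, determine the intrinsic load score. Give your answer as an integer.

20

Count of relations held simultaneously: 8.
Count of pairwise dependencies listed: 6.
Element contribution: 8 × 1 = 8.
Interaction contribution: 6 × 2 = 12.
Intrinsic load = 8 + 12 = 20.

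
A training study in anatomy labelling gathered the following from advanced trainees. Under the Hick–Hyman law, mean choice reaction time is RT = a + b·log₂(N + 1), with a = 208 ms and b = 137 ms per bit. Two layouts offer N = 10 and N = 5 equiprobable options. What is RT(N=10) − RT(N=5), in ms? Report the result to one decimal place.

119.8

RT(10) = 208 + 137·log₂(11) = 208 + 137·3.4594 = 681.9378 ms.
RT(5) = 208 + 137·log₂(6) = 208 + 137·2.5850 = 562.1450 ms.
Difference = 681.9378 − 562.1450 = 119.7928 ≈ 119.8 ms.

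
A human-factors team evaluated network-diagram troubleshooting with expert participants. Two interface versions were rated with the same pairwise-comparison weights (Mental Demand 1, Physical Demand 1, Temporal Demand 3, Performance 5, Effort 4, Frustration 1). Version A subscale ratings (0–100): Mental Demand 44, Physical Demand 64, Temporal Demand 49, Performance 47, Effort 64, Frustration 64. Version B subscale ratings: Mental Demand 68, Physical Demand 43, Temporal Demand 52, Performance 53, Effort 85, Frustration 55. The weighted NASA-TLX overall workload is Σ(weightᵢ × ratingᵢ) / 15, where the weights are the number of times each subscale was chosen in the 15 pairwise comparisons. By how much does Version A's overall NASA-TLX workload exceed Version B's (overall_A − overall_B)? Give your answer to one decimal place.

-7.8

Version A weighted sum = 1·44 + 1·64 + 3·49 + 5·47 + 4·64 + 1·64 = 44 + 64 + 147 + 235 + 256 + 64 = 810; overall_A = 810/15 = 54.0000.
Version B weighted sum = 1·68 + 1·43 + 3·52 + 5·53 + 4·85 + 1·55 = 68 + 43 + 156 + 265 + 340 + 55 = 927; overall_B = 927/15 = 61.8000.
Difference = 54.0000 − 61.8000 = -7.8000 ≈ -7.8.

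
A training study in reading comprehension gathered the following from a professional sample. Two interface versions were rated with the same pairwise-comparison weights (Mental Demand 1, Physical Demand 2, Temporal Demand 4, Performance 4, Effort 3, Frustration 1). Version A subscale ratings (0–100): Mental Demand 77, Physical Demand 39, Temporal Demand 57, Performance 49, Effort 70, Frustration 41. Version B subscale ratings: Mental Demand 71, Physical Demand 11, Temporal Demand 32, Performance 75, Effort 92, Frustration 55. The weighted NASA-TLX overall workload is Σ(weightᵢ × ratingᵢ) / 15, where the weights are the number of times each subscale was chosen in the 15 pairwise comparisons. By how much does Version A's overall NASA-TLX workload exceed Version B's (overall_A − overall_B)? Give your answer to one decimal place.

-1.5

Version A weighted sum = 1·77 + 2·39 + 4·57 + 4·49 + 3·70 + 1·41 = 77 + 78 + 228 + 196 + 210 + 41 = 830; overall_A = 830/15 = 55.3333.
Version B weighted sum = 1·71 + 2·11 + 4·32 + 4·75 + 3·92 + 1·55 = 71 + 22 + 128 + 300 + 276 + 55 = 852; overall_B = 852/15 = 56.8000.
Difference = 55.3333 − 56.8000 = -1.4667 ≈ -1.5.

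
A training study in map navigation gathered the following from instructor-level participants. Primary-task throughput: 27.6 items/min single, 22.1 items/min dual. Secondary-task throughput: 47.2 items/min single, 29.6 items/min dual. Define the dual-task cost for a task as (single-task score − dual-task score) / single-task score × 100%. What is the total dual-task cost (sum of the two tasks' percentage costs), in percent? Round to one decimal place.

57.2

Primary cost = (27.6 − 22.1) / 27.6 × 100% = 19.9275%.
Secondary cost = (47.2 − 29.6) / 47.2 × 100% = 37.2881%.
Total = 19.9275% + 37.2881% = 57.2156% ≈ 57.2%.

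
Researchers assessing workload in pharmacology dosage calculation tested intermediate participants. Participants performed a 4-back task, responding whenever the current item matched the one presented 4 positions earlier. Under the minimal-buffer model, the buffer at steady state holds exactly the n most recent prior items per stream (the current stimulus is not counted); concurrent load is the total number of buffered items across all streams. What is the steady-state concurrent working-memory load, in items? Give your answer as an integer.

The buffer holds the 4 most recent prior items.
Steady-state concurrent load = 4 items.

4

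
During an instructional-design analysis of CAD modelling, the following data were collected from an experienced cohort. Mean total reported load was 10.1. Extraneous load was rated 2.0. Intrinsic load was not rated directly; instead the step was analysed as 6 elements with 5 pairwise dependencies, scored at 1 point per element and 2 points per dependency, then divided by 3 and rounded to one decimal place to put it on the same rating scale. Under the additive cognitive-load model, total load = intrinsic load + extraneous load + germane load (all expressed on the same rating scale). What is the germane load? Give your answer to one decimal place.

2.8

Intrinsic (element-interactivity): (6 × 1 + 5 × 2) / 3 = 16 / 3 = 5.3333 → 5.3.
germane load = total − intrinsic − extraneous
             = 10.1 − 5.3 − 2.0 = 2.8.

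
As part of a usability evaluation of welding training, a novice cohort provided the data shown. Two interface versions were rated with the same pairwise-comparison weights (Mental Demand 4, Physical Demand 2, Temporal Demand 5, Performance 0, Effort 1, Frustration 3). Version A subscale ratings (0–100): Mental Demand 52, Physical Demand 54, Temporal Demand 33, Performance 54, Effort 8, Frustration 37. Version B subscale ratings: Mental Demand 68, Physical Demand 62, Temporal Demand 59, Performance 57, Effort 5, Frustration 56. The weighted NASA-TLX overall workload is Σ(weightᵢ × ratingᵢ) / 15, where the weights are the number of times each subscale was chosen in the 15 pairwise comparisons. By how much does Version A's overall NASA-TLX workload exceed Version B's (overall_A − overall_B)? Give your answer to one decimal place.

-17.6

Version A weighted sum = 4·52 + 2·54 + 5·33 + 0·54 + 1·8 + 3·37 = 208 + 108 + 165 + 0 + 8 + 111 = 600; overall_A = 600/15 = 40.0000.
Version B weighted sum = 4·68 + 2·62 + 5·59 + 0·57 + 1·5 + 3·56 = 272 + 124 + 295 + 0 + 5 + 168 = 864; overall_B = 864/15 = 57.6000.
Difference = 40.0000 − 57.6000 = -17.6000 ≈ -17.6.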